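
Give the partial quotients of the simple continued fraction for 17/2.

[8; 2]

Run the Euclidean algorithm on 17 and 2; the successive quotients are the partial quotients a_0, a_1, ... (each step inverts the fractional part left over by the previous one):
  17 = 8*2 + 1, so a_0 = 8.
  2 = 2*1 + 0, so a_1 = 2.
The remainder reaches 0 after 2 divisions, so the expansion has 2 partial quotients, read off in order.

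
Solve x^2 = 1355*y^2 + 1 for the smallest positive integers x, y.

First expand sqrt(1355) as a continued fraction. With x_i = (sqrt(1355) + m_i)/d_i and (m_0, d_0) = (0, 1): a_0 = floor(sqrt(1355)) = 36, since 36^2 = 1296 <= 1355 < 1369 = 37^2.
Iterate m_{i+1} = d_i*a_i - m_i, d_{i+1} = (1355 - m_{i+1}^2)/d_i, a_{i+1} = floor((a_0 + m_{i+1})/d_{i+1}):
  m_1 = 1*36 - 0 = 36, d_1 = (1355 - 36^2)/1 = 59/1 = 59, a_1 = floor((36 + 36)/59) = 1.
  m_2 = 59*1 - 36 = 23, d_2 = (1355 - 23^2)/59 = 826/59 = 14, a_2 = floor((36 + 23)/14) = 4.
  m_3 = 14*4 - 23 = 33, d_3 = (1355 - 33^2)/14 = 266/14 = 19, a_3 = floor((36 + 33)/19) = 3.
  m_4 = 19*3 - 33 = 24, d_4 = (1355 - 24^2)/19 = 779/19 = 41, a_4 = floor((36 + 24)/41) = 1.
  m_5 = 41*1 - 24 = 17, d_5 = (1355 - 17^2)/41 = 1066/41 = 26, a_5 = floor((36 + 17)/26) = 2.
  m_6 = 26*2 - 17 = 35, d_6 = (1355 - 35^2)/26 = 130/26 = 5, a_6 = floor((36 + 35)/5) = 14.
  m_7 = 5*14 - 35 = 35, d_7 = (1355 - 35^2)/5 = 130/5 = 26, a_7 = floor((36 + 35)/26) = 2.
  m_8 = 26*2 - 35 = 17, d_8 = (1355 - 17^2)/26 = 1066/26 = 41, a_8 = floor((36 + 17)/41) = 1.
  m_9 = 41*1 - 17 = 24, d_9 = (1355 - 24^2)/41 = 779/41 = 19, a_9 = floor((36 + 24)/19) = 3.
  m_10 = 19*3 - 24 = 33, d_10 = (1355 - 33^2)/19 = 266/19 = 14, a_10 = floor((36 + 33)/14) = 4.
  m_11 = 14*4 - 33 = 23, d_11 = (1355 - 23^2)/14 = 826/14 = 59, a_11 = floor((36 + 23)/59) = 1.
  m_12 = 59*1 - 23 = 36, d_12 = (1355 - 36^2)/59 = 59/59 = 1, a_12 = floor((36 + 36)/1) = 72.
  m_13 = 1*72 - 36 = 36, d_13 = (1355 - 36^2)/1 = 59/1 = 59: (m_13, d_13) = (m_1, d_1) = (36, 59), so from here the quotients repeat a_1, ..., a_12; the period length is 12.
So sqrt(1355) = [36; (1, 4, 3, 1, 2, 14, 2, 1, 3, 4, 1, 72)] with period length k = 12.
k is even, so the fundamental solution of x^2 - 1355y^2 = 1 is (p_{k-1}, q_{k-1}) = (p_11, q_11); compute convergents through index 11.
Convergents (p_i = a_i*p_{i-1} + p_{i-2}, q_i = a_i*q_{i-1} + q_{i-2} with p_{-2}=0, p_{-1}=1, q_{-2}=1, q_{-1}=0):
  i=0: a_0=36, p_0 = 36*1 + 0 = 36, q_0 = 36*0 + 1 = 1.
  i=1: a_1=1, p_1 = 1*36 + 1 = 37, q_1 = 1*1 + 0 = 1.
  i=2: a_2=4, p_2 = 4*37 + 36 = 184, q_2 = 4*1 + 1 = 5.
  i=3: a_3=3, p_3 = 3*184 + 37 = 589, q_3 = 3*5 + 1 = 16.
  i=4: a_4=1, p_4 = 1*589 + 184 = 773, q_4 = 1*16 + 5 = 21.
  i=5: a_5=2, p_5 = 2*773 + 589 = 2135, q_5 = 2*21 + 16 = 58.
  i=6: a_6=14, p_6 = 14*2135 + 773 = 30663, q_6 = 14*58 + 21 = 833.
  i=7: a_7=2, p_7 = 2*30663 + 2135 = 63461, q_7 = 2*833 + 58 = 1724.
  i=8: a_8=1, p_8 = 1*63461 + 30663 = 94124, q_8 = 1*1724 + 833 = 2557.
  i=9: a_9=3, p_9 = 3*94124 + 63461 = 345833, q_9 = 3*2557 + 1724 = 9395.
  i=10: a_10=4, p_10 = 4*345833 + 94124 = 1477456, q_10 = 4*9395 + 2557 = 40137.
  i=11: a_11=1, p_11 = 1*1477456 + 345833 = 1823289, q_11 = 1*40137 + 9395 = 49532.
Check: 1823289^2 - 1355*49532^2 = 3324382777521 - 3324382777520 = 1, so (x, y) = (1823289, 49532) solves the equation, and by the theorem it is the least positive solution.

(x, y) = (1823289, 49532)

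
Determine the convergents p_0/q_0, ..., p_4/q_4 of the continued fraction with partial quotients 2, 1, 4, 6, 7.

Using the convergent recurrence p_i = a_i*p_{i-1} + p_{i-2}, q_i = a_i*q_{i-1} + q_{i-2} with p_{-2}=0, p_{-1}=1, q_{-2}=1, q_{-1}=0:
  i=0: a_0=2, p_0 = 2*1 + 0 = 2, q_0 = 2*0 + 1 = 1.
  i=1: a_1=1, p_1 = 1*2 + 1 = 3, q_1 = 1*1 + 0 = 1.
  i=2: a_2=4, p_2 = 4*3 + 2 = 14, q_2 = 4*1 + 1 = 5.
  i=3: a_3=6, p_3 = 6*14 + 3 = 87, q_3 = 6*5 + 1 = 31.
  i=4: a_4=7, p_4 = 7*87 + 14 = 623, q_4 = 7*31 + 5 = 222.

2/1, 3/1, 14/5, 87/31, 623/222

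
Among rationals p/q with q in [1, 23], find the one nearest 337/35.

183/19

Expand x = 337/35 as a continued fraction with the Euclidean algorithm:
  337 = 9*35 + 22, so a_0 = 9.
  35 = 1*22 + 13, so a_1 = 1.
  22 = 1*13 + 9, so a_2 = 1.
  13 = 1*9 + 4, so a_3 = 1.
  9 = 2*4 + 1, so a_4 = 2.
  4 = 4*1 + 0, so a_5 = 4.
so x = [9; 1, 1, 1, 2, 4].
Convergents (p_i = a_i*p_{i-1} + p_{i-2}, q_i = a_i*q_{i-1} + q_{i-2} with p_{-2}=0, p_{-1}=1, q_{-2}=1, q_{-1}=0), until the denominator exceeds 23:
  i=0: a_0=9, p_0 = 9*1 + 0 = 9, q_0 = 9*0 + 1 = 1.
  i=1: a_1=1, p_1 = 1*9 + 1 = 10, q_1 = 1*1 + 0 = 1.
  i=2: a_2=1, p_2 = 1*10 + 9 = 19, q_2 = 1*1 + 1 = 2.
  i=3: a_3=1, p_3 = 1*19 + 10 = 29, q_3 = 1*2 + 1 = 3.
  i=4: a_4=2, p_4 = 2*29 + 19 = 77, q_4 = 2*3 + 2 = 8.
  i=5: a_5=4, p_5 = 4*77 + 29 = 337, q_5 = 4*8 + 3 = 35.
q_5 = 35 > 23, so the last convergent with denominator <= 23 is p_4/q_4 = 77/8.
The closest fraction with denominator <= 23 is either p_4/q_4 or the intermediate fraction (k*p_4 + p_3)/(k*q_4 + q_3) with the largest k >= 1 whose denominator stays <= 23; these approach x as k grows, and every other convergent or intermediate fraction in range is farther away.
Largest k: floor((23 - q_3)/q_4) = floor((23 - 3)/8) = 2.
That gives (2*77 + 29)/(2*8 + 3) = 183/19.
Compare the errors: |x - 77/8| = |337*8 - 77*35|/(35*8) = 1/280, and |x - 183/19| = |337*19 - 183*35|/(35*19) = 2/665.
Cross-multiplying, 2*280 = 560 < 665 = 1*665, so 2/665 is smaller: the intermediate fraction 183/19 is closer to x than 77/8.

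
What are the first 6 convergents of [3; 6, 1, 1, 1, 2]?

Using the convergent recurrence p_i = a_i*p_{i-1} + p_{i-2}, q_i = a_i*q_{i-1} + q_{i-2} with p_{-2}=0, p_{-1}=1, q_{-2}=1, q_{-1}=0:
  i=0: a_0=3, p_0 = 3*1 + 0 = 3, q_0 = 3*0 + 1 = 1.
  i=1: a_1=6, p_1 = 6*3 + 1 = 19, q_1 = 6*1 + 0 = 6.
  i=2: a_2=1, p_2 = 1*19 + 3 = 22, q_2 = 1*6 + 1 = 7.
  i=3: a_3=1, p_3 = 1*22 + 19 = 41, q_3 = 1*7 + 6 = 13.
  i=4: a_4=1, p_4 = 1*41 + 22 = 63, q_4 = 1*13 + 7 = 20.
  i=5: a_5=2, p_5 = 2*63 + 41 = 167, q_5 = 2*20 + 13 = 53.

3/1, 19/6, 22/7, 41/13, 63/20, 167/53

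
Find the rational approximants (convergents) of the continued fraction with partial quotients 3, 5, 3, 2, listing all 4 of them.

Using the convergent recurrence p_i = a_i*p_{i-1} + p_{i-2}, q_i = a_i*q_{i-1} + q_{i-2} with p_{-2}=0, p_{-1}=1, q_{-2}=1, q_{-1}=0:
  i=0: a_0=3, p_0 = 3*1 + 0 = 3, q_0 = 3*0 + 1 = 1.
  i=1: a_1=5, p_1 = 5*3 + 1 = 16, q_1 = 5*1 + 0 = 5.
  i=2: a_2=3, p_2 = 3*16 + 3 = 51, q_2 = 3*5 + 1 = 16.
  i=3: a_3=2, p_3 = 2*51 + 16 = 118, q_3 = 2*16 + 5 = 37.

3/1, 16/5, 51/16, 118/37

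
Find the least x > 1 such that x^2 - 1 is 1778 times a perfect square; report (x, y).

First expand sqrt(1778) as a continued fraction. With x_i = (sqrt(1778) + m_i)/d_i and (m_0, d_0) = (0, 1): a_0 = floor(sqrt(1778)) = 42, since 42^2 = 1764 <= 1778 < 1849 = 43^2.
Iterate m_{i+1} = d_i*a_i - m_i, d_{i+1} = (1778 - m_{i+1}^2)/d_i, a_{i+1} = floor((a_0 + m_{i+1})/d_{i+1}):
  m_1 = 1*42 - 0 = 42, d_1 = (1778 - 42^2)/1 = 14/1 = 14, a_1 = floor((42 + 42)/14) = 6.
  m_2 = 14*6 - 42 = 42, d_2 = (1778 - 42^2)/14 = 14/14 = 1, a_2 = floor((42 + 42)/1) = 84.
  m_3 = 1*84 - 42 = 42, d_3 = (1778 - 42^2)/1 = 14/1 = 14: (m_3, d_3) = (m_1, d_1) = (42, 14), so from here the quotients repeat a_1, a_2; the period length is 2.
So sqrt(1778) = [42; (6, 84)] with period length k = 2.
k is even, so the fundamental solution of x^2 - 1778y^2 = 1 is (p_{k-1}, q_{k-1}) = (p_1, q_1); compute convergents through index 1.
Convergents (p_i = a_i*p_{i-1} + p_{i-2}, q_i = a_i*q_{i-1} + q_{i-2} with p_{-2}=0, p_{-1}=1, q_{-2}=1, q_{-1}=0):
  i=0: a_0=42, p_0 = 42*1 + 0 = 42, q_0 = 42*0 + 1 = 1.
  i=1: a_1=6, p_1 = 6*42 + 1 = 253, q_1 = 6*1 + 0 = 6.
Check: 253^2 - 1778*6^2 = 64009 - 64008 = 1, so (x, y) = (253, 6) solves the equation, and by the theorem it is the least positive solution.

(x, y) = (253, 6)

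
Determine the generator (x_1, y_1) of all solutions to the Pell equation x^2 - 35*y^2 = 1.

First expand sqrt(35) as a continued fraction. With x_i = (sqrt(35) + m_i)/d_i and (m_0, d_0) = (0, 1): a_0 = floor(sqrt(35)) = 5, since 5^2 = 25 <= 35 < 36 = 6^2.
Iterate m_{i+1} = d_i*a_i - m_i, d_{i+1} = (35 - m_{i+1}^2)/d_i, a_{i+1} = floor((a_0 + m_{i+1})/d_{i+1}):
  m_1 = 1*5 - 0 = 5, d_1 = (35 - 5^2)/1 = 10/1 = 10, a_1 = floor((5 + 5)/10) = 1.
  m_2 = 10*1 - 5 = 5, d_2 = (35 - 5^2)/10 = 10/10 = 1, a_2 = floor((5 + 5)/1) = 10.
  m_3 = 1*10 - 5 = 5, d_3 = (35 - 5^2)/1 = 10/1 = 10: (m_3, d_3) = (m_1, d_1) = (5, 10), so from here the quotients repeat a_1, a_2; the period length is 2.
So sqrt(35) = [5; (1, 10)] with period length k = 2.
k is even, so the fundamental solution of x^2 - 35y^2 = 1 is (p_{k-1}, q_{k-1}) = (p_1, q_1); compute convergents through index 1.
Convergents (p_i = a_i*p_{i-1} + p_{i-2}, q_i = a_i*q_{i-1} + q_{i-2} with p_{-2}=0, p_{-1}=1, q_{-2}=1, q_{-1}=0):
  i=0: a_0=5, p_0 = 5*1 + 0 = 5, q_0 = 5*0 + 1 = 1.
  i=1: a_1=1, p_1 = 1*5 + 1 = 6, q_1 = 1*1 + 0 = 1.
Check: 6^2 - 35*1^2 = 36 - 35 = 1, so (x, y) = (6, 1) solves the equation, and by the theorem it is the least positive solution.

(x, y) = (6, 1)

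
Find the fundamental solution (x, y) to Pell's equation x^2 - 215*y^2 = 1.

First expand sqrt(215) as a continued fraction. With x_i = (sqrt(215) + m_i)/d_i and (m_0, d_0) = (0, 1): a_0 = floor(sqrt(215)) = 14, since 14^2 = 196 <= 215 < 225 = 15^2.
Iterate m_{i+1} = d_i*a_i - m_i, d_{i+1} = (215 - m_{i+1}^2)/d_i, a_{i+1} = floor((a_0 + m_{i+1})/d_{i+1}):
  m_1 = 1*14 - 0 = 14, d_1 = (215 - 14^2)/1 = 19/1 = 19, a_1 = floor((14 + 14)/19) = 1.
  m_2 = 19*1 - 14 = 5, d_2 = (215 - 5^2)/19 = 190/19 = 10, a_2 = floor((14 + 5)/10) = 1.
  m_3 = 10*1 - 5 = 5, d_3 = (215 - 5^2)/10 = 190/10 = 19, a_3 = floor((14 + 5)/19) = 1.
  m_4 = 19*1 - 5 = 14, d_4 = (215 - 14^2)/19 = 19/19 = 1, a_4 = floor((14 + 14)/1) = 28.
  m_5 = 1*28 - 14 = 14, d_5 = (215 - 14^2)/1 = 19/1 = 19: (m_5, d_5) = (m_1, d_1) = (14, 19), so from here the quotients repeat a_1, ..., a_4; the period length is 4.
So sqrt(215) = [14; (1, 1, 1, 28)] with period length k = 4.
k is even, so the fundamental solution of x^2 - 215y^2 = 1 is (p_{k-1}, q_{k-1}) = (p_3, q_3); compute convergents through index 3.
Convergents (p_i = a_i*p_{i-1} + p_{i-2}, q_i = a_i*q_{i-1} + q_{i-2} with p_{-2}=0, p_{-1}=1, q_{-2}=1, q_{-1}=0):
  i=0: a_0=14, p_0 = 14*1 + 0 = 14, q_0 = 14*0 + 1 = 1.
  i=1: a_1=1, p_1 = 1*14 + 1 = 15, q_1 = 1*1 + 0 = 1.
  i=2: a_2=1, p_2 = 1*15 + 14 = 29, q_2 = 1*1 + 1 = 2.
  i=3: a_3=1, p_3 = 1*29 + 15 = 44, q_3 = 1*2 + 1 = 3.
Check: 44^2 - 215*3^2 = 1936 - 1935 = 1, so (x, y) = (44, 3) solves the equation, and by the theorem it is the least positive solution.

(x, y) = (44, 3)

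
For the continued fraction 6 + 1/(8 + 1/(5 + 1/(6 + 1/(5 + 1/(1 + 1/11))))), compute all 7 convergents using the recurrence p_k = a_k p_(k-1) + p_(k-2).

Using the convergent recurrence p_i = a_i*p_{i-1} + p_{i-2}, q_i = a_i*q_{i-1} + q_{i-2} with p_{-2}=0, p_{-1}=1, q_{-2}=1, q_{-1}=0:
  i=0: a_0=6, p_0 = 6*1 + 0 = 6, q_0 = 6*0 + 1 = 1.
  i=1: a_1=8, p_1 = 8*6 + 1 = 49, q_1 = 8*1 + 0 = 8.
  i=2: a_2=5, p_2 = 5*49 + 6 = 251, q_2 = 5*8 + 1 = 41.
  i=3: a_3=6, p_3 = 6*251 + 49 = 1555, q_3 = 6*41 + 8 = 254.
  i=4: a_4=5, p_4 = 5*1555 + 251 = 8026, q_4 = 5*254 + 41 = 1311.
  i=5: a_5=1, p_5 = 1*8026 + 1555 = 9581, q_5 = 1*1311 + 254 = 1565.
  i=6: a_6=11, p_6 = 11*9581 + 8026 = 113417, q_6 = 11*1565 + 1311 = 18526.

6/1, 49/8, 251/41, 1555/254, 8026/1311, 9581/1565, 113417/18526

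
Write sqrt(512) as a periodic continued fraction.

[22; (1, 1, 1, 2, 6, 11, 6, 2, 1, 1, 1, 44)]

Write x_i = (sqrt(512) + m_i)/d_i with (m_0, d_0) = (0, 1). a_0 = floor(sqrt(512)) = 22, since 22^2 = 484 <= 512 < 529 = 23^2.
Iterate m_{i+1} = d_i*a_i - m_i, d_{i+1} = (512 - m_{i+1}^2)/d_i, a_{i+1} = floor((a_0 + m_{i+1})/d_{i+1}):
  m_1 = 1*22 - 0 = 22, d_1 = (512 - 22^2)/1 = 28/1 = 28, a_1 = floor((22 + 22)/28) = 1.
  m_2 = 28*1 - 22 = 6, d_2 = (512 - 6^2)/28 = 476/28 = 17, a_2 = floor((22 + 6)/17) = 1.
  m_3 = 17*1 - 6 = 11, d_3 = (512 - 11^2)/17 = 391/17 = 23, a_3 = floor((22 + 11)/23) = 1.
  m_4 = 23*1 - 11 = 12, d_4 = (512 - 12^2)/23 = 368/23 = 16, a_4 = floor((22 + 12)/16) = 2.
  m_5 = 16*2 - 12 = 20, d_5 = (512 - 20^2)/16 = 112/16 = 7, a_5 = floor((22 + 20)/7) = 6.
  m_6 = 7*6 - 20 = 22, d_6 = (512 - 22^2)/7 = 28/7 = 4, a_6 = floor((22 + 22)/4) = 11.
  m_7 = 4*11 - 22 = 22, d_7 = (512 - 22^2)/4 = 28/4 = 7, a_7 = floor((22 + 22)/7) = 6.
  m_8 = 7*6 - 22 = 20, d_8 = (512 - 20^2)/7 = 112/7 = 16, a_8 = floor((22 + 20)/16) = 2.
  m_9 = 16*2 - 20 = 12, d_9 = (512 - 12^2)/16 = 368/16 = 23, a_9 = floor((22 + 12)/23) = 1.
  m_10 = 23*1 - 12 = 11, d_10 = (512 - 11^2)/23 = 391/23 = 17, a_10 = floor((22 + 11)/17) = 1.
  m_11 = 17*1 - 11 = 6, d_11 = (512 - 6^2)/17 = 476/17 = 28, a_11 = floor((22 + 6)/28) = 1.
  m_12 = 28*1 - 6 = 22, d_12 = (512 - 22^2)/28 = 28/28 = 1, a_12 = floor((22 + 22)/1) = 44.
  m_13 = 1*44 - 22 = 22, d_13 = (512 - 22^2)/1 = 28/1 = 28: (m_13, d_13) = (m_1, d_1) = (22, 28), so from here the quotients repeat a_1, ..., a_12; the period length is 12.
Hence the expansion of sqrt(512) is a_0 = 22 followed by the repeating block 1, 1, 1, 2, 6, 11, 6, 2, 1, 1, 1, 44 (period 12).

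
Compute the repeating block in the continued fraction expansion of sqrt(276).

Write x_i = (sqrt(276) + m_i)/d_i with (m_0, d_0) = (0, 1). a_0 = floor(sqrt(276)) = 16, since 16^2 = 256 <= 276 < 289 = 17^2.
Iterate m_{i+1} = d_i*a_i - m_i, d_{i+1} = (276 - m_{i+1}^2)/d_i, a_{i+1} = floor((a_0 + m_{i+1})/d_{i+1}):
  m_1 = 1*16 - 0 = 16, d_1 = (276 - 16^2)/1 = 20/1 = 20, a_1 = floor((16 + 16)/20) = 1.
  m_2 = 20*1 - 16 = 4, d_2 = (276 - 4^2)/20 = 260/20 = 13, a_2 = floor((16 + 4)/13) = 1.
  m_3 = 13*1 - 4 = 9, d_3 = (276 - 9^2)/13 = 195/13 = 15, a_3 = floor((16 + 9)/15) = 1.
  m_4 = 15*1 - 9 = 6, d_4 = (276 - 6^2)/15 = 240/15 = 16, a_4 = floor((16 + 6)/16) = 1.
  m_5 = 16*1 - 6 = 10, d_5 = (276 - 10^2)/16 = 176/16 = 11, a_5 = floor((16 + 10)/11) = 2.
  m_6 = 11*2 - 10 = 12, d_6 = (276 - 12^2)/11 = 132/11 = 12, a_6 = floor((16 + 12)/12) = 2.
  m_7 = 12*2 - 12 = 12, d_7 = (276 - 12^2)/12 = 132/12 = 11, a_7 = floor((16 + 12)/11) = 2.
  m_8 = 11*2 - 12 = 10, d_8 = (276 - 10^2)/11 = 176/11 = 16, a_8 = floor((16 + 10)/16) = 1.
  m_9 = 16*1 - 10 = 6, d_9 = (276 - 6^2)/16 = 240/16 = 15, a_9 = floor((16 + 6)/15) = 1.
  m_10 = 15*1 - 6 = 9, d_10 = (276 - 9^2)/15 = 195/15 = 13, a_10 = floor((16 + 9)/13) = 1.
  m_11 = 13*1 - 9 = 4, d_11 = (276 - 4^2)/13 = 260/13 = 20, a_11 = floor((16 + 4)/20) = 1.
  m_12 = 20*1 - 4 = 16, d_12 = (276 - 16^2)/20 = 20/20 = 1, a_12 = floor((16 + 16)/1) = 32.
  m_13 = 1*32 - 16 = 16, d_13 = (276 - 16^2)/1 = 20/1 = 20: (m_13, d_13) = (m_1, d_1) = (16, 20), so from here the quotients repeat a_1, ..., a_12; the period length is 12.
Hence the expansion of sqrt(276) is a_0 = 16 followed by the repeating block 1, 1, 1, 1, 2, 2, 2, 1, 1, 1, 1, 32 (period 12).

[16; (1, 1, 1, 1, 2, 2, 2, 1, 1, 1, 1, 32)]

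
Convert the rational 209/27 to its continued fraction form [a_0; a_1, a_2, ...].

Run the Euclidean algorithm on 209 and 27; the successive quotients are the partial quotients a_0, a_1, ... (each step inverts the fractional part left over by the previous one):
  209 = 7*27 + 20, so a_0 = 7.
  27 = 1*20 + 7, so a_1 = 1.
  20 = 2*7 + 6, so a_2 = 2.
  7 = 1*6 + 1, so a_3 = 1.
  6 = 6*1 + 0, so a_4 = 6.
The remainder reaches 0 after 5 divisions, so the expansion has 5 partial quotients, read off in order.

[7; 1, 2, 1, 6]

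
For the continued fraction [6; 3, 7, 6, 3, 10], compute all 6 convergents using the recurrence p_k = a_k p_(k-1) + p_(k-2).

Using the convergent recurrence p_i = a_i*p_{i-1} + p_{i-2}, q_i = a_i*q_{i-1} + q_{i-2} with p_{-2}=0, p_{-1}=1, q_{-2}=1, q_{-1}=0:
  i=0: a_0=6, p_0 = 6*1 + 0 = 6, q_0 = 6*0 + 1 = 1.
  i=1: a_1=3, p_1 = 3*6 + 1 = 19, q_1 = 3*1 + 0 = 3.
  i=2: a_2=7, p_2 = 7*19 + 6 = 139, q_2 = 7*3 + 1 = 22.
  i=3: a_3=6, p_3 = 6*139 + 19 = 853, q_3 = 6*22 + 3 = 135.
  i=4: a_4=3, p_4 = 3*853 + 139 = 2698, q_4 = 3*135 + 22 = 427.
  i=5: a_5=10, p_5 = 10*2698 + 853 = 27833, q_5 = 10*427 + 135 = 4405.

6/1, 19/3, 139/22, 853/135, 2698/427, 27833/4405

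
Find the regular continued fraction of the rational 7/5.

[1; 2, 2]

Run the Euclidean algorithm on 7 and 5; the successive quotients are the partial quotients a_0, a_1, ... (each step inverts the fractional part left over by the previous one):
  7 = 1*5 + 2, so a_0 = 1.
  5 = 2*2 + 1, so a_1 = 2.
  2 = 2*1 + 0, so a_2 = 2.
The remainder reaches 0 after 3 divisions, so the expansion has 3 partial quotients, read off in order.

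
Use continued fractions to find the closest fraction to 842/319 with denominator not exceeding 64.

161/61

Expand x = 842/319 as a continued fraction with the Euclidean algorithm:
  842 = 2*319 + 204, so a_0 = 2.
  319 = 1*204 + 115, so a_1 = 1.
  204 = 1*115 + 89, so a_2 = 1.
  115 = 1*89 + 26, so a_3 = 1.
  89 = 3*26 + 11, so a_4 = 3.
  26 = 2*11 + 4, so a_5 = 2.
  11 = 2*4 + 3, so a_6 = 2.
  4 = 1*3 + 1, so a_7 = 1.
  3 = 3*1 + 0, so a_8 = 3.
so x = [2; 1, 1, 1, 3, 2, 2, 1, 3].
Convergents (p_i = a_i*p_{i-1} + p_{i-2}, q_i = a_i*q_{i-1} + q_{i-2} with p_{-2}=0, p_{-1}=1, q_{-2}=1, q_{-1}=0), until the denominator exceeds 64:
  i=0: a_0=2, p_0 = 2*1 + 0 = 2, q_0 = 2*0 + 1 = 1.
  i=1: a_1=1, p_1 = 1*2 + 1 = 3, q_1 = 1*1 + 0 = 1.
  i=2: a_2=1, p_2 = 1*3 + 2 = 5, q_2 = 1*1 + 1 = 2.
  i=3: a_3=1, p_3 = 1*5 + 3 = 8, q_3 = 1*2 + 1 = 3.
  i=4: a_4=3, p_4 = 3*8 + 5 = 29, q_4 = 3*3 + 2 = 11.
  i=5: a_5=2, p_5 = 2*29 + 8 = 66, q_5 = 2*11 + 3 = 25.
  i=6: a_6=2, p_6 = 2*66 + 29 = 161, q_6 = 2*25 + 11 = 61.
  i=7: a_7=1, p_7 = 1*161 + 66 = 227, q_7 = 1*61 + 25 = 86.
q_7 = 86 > 64, so the last convergent with denominator <= 64 is p_6/q_6 = 161/61.
The closest fraction with denominator <= 64 is either p_6/q_6 or the intermediate fraction (k*p_6 + p_5)/(k*q_6 + q_5) with the largest k >= 1 whose denominator stays <= 64; these approach x as k grows, and every other convergent or intermediate fraction in range is farther away.
Largest k: floor((64 - q_5)/q_6) = floor((64 - 25)/61) = 0.
Since k = 0, no intermediate fraction beyond p_6/q_6 has denominator <= 64, so the convergent 161/61 is the closest (its error is |842*61 - 161*319|/(319*61) = 3/19459).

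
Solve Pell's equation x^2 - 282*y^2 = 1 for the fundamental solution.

First expand sqrt(282) as a continued fraction. With x_i = (sqrt(282) + m_i)/d_i and (m_0, d_0) = (0, 1): a_0 = floor(sqrt(282)) = 16, since 16^2 = 256 <= 282 < 289 = 17^2.
Iterate m_{i+1} = d_i*a_i - m_i, d_{i+1} = (282 - m_{i+1}^2)/d_i, a_{i+1} = floor((a_0 + m_{i+1})/d_{i+1}):
  m_1 = 1*16 - 0 = 16, d_1 = (282 - 16^2)/1 = 26/1 = 26, a_1 = floor((16 + 16)/26) = 1.
  m_2 = 26*1 - 16 = 10, d_2 = (282 - 10^2)/26 = 182/26 = 7, a_2 = floor((16 + 10)/7) = 3.
  m_3 = 7*3 - 10 = 11, d_3 = (282 - 11^2)/7 = 161/7 = 23, a_3 = floor((16 + 11)/23) = 1.
  m_4 = 23*1 - 11 = 12, d_4 = (282 - 12^2)/23 = 138/23 = 6, a_4 = floor((16 + 12)/6) = 4.
  m_5 = 6*4 - 12 = 12, d_5 = (282 - 12^2)/6 = 138/6 = 23, a_5 = floor((16 + 12)/23) = 1.
  m_6 = 23*1 - 12 = 11, d_6 = (282 - 11^2)/23 = 161/23 = 7, a_6 = floor((16 + 11)/7) = 3.
  m_7 = 7*3 - 11 = 10, d_7 = (282 - 10^2)/7 = 182/7 = 26, a_7 = floor((16 + 10)/26) = 1.
  m_8 = 26*1 - 10 = 16, d_8 = (282 - 16^2)/26 = 26/26 = 1, a_8 = floor((16 + 16)/1) = 32.
  m_9 = 1*32 - 16 = 16, d_9 = (282 - 16^2)/1 = 26/1 = 26: (m_9, d_9) = (m_1, d_1) = (16, 26), so from here the quotients repeat a_1, ..., a_8; the period length is 8.
So sqrt(282) = [16; (1, 3, 1, 4, 1, 3, 1, 32)] with period length k = 8.
k is even, so the fundamental solution of x^2 - 282y^2 = 1 is (p_{k-1}, q_{k-1}) = (p_7, q_7); compute convergents through index 7.
Convergents (p_i = a_i*p_{i-1} + p_{i-2}, q_i = a_i*q_{i-1} + q_{i-2} with p_{-2}=0, p_{-1}=1, q_{-2}=1, q_{-1}=0):
  i=0: a_0=16, p_0 = 16*1 + 0 = 16, q_0 = 16*0 + 1 = 1.
  i=1: a_1=1, p_1 = 1*16 + 1 = 17, q_1 = 1*1 + 0 = 1.
  i=2: a_2=3, p_2 = 3*17 + 16 = 67, q_2 = 3*1 + 1 = 4.
  i=3: a_3=1, p_3 = 1*67 + 17 = 84, q_3 = 1*4 + 1 = 5.
  i=4: a_4=4, p_4 = 4*84 + 67 = 403, q_4 = 4*5 + 4 = 24.
  i=5: a_5=1, p_5 = 1*403 + 84 = 487, q_5 = 1*24 + 5 = 29.
  i=6: a_6=3, p_6 = 3*487 + 403 = 1864, q_6 = 3*29 + 24 = 111.
  i=7: a_7=1, p_7 = 1*1864 + 487 = 2351, q_7 = 1*111 + 29 = 140.
Check: 2351^2 - 282*140^2 = 5527201 - 5527200 = 1, so (x, y) = (2351, 140) solves the equation, and by the theorem it is the least positive solution.

(x, y) = (2351, 140)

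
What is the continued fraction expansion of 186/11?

Run the Euclidean algorithm on 186 and 11; the successive quotients are the partial quotients a_0, a_1, ... (each step inverts the fractional part left over by the previous one):
  186 = 16*11 + 10, so a_0 = 16.
  11 = 1*10 + 1, so a_1 = 1.
  10 = 10*1 + 0, so a_2 = 10.
The remainder reaches 0 after 3 divisions, so the expansion has 3 partial quotients, read off in order.

[16; 1, 10]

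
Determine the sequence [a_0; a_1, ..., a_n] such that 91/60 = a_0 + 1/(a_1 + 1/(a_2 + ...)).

Run the Euclidean algorithm on 91 and 60; the successive quotients are the partial quotients a_0, a_1, ... (each step inverts the fractional part left over by the previous one):
  91 = 1*60 + 31, so a_0 = 1.
  60 = 1*31 + 29, so a_1 = 1.
  31 = 1*29 + 2, so a_2 = 1.
  29 = 14*2 + 1, so a_3 = 14.
  2 = 2*1 + 0, so a_4 = 2.
The remainder reaches 0 after 5 divisions, so the expansion has 5 partial quotients, read off in order.

[1; 1, 1, 14, 2]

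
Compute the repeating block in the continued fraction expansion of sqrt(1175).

[34; (3, 1, 1, 2, 5, 1, 5, 2, 1, 1, 3, 68)]

Write x_i = (sqrt(1175) + m_i)/d_i with (m_0, d_0) = (0, 1). a_0 = floor(sqrt(1175)) = 34, since 34^2 = 1156 <= 1175 < 1225 = 35^2.
Iterate m_{i+1} = d_i*a_i - m_i, d_{i+1} = (1175 - m_{i+1}^2)/d_i, a_{i+1} = floor((a_0 + m_{i+1})/d_{i+1}):
  m_1 = 1*34 - 0 = 34, d_1 = (1175 - 34^2)/1 = 19/1 = 19, a_1 = floor((34 + 34)/19) = 3.
  m_2 = 19*3 - 34 = 23, d_2 = (1175 - 23^2)/19 = 646/19 = 34, a_2 = floor((34 + 23)/34) = 1.
  m_3 = 34*1 - 23 = 11, d_3 = (1175 - 11^2)/34 = 1054/34 = 31, a_3 = floor((34 + 11)/31) = 1.
  m_4 = 31*1 - 11 = 20, d_4 = (1175 - 20^2)/31 = 775/31 = 25, a_4 = floor((34 + 20)/25) = 2.
  m_5 = 25*2 - 20 = 30, d_5 = (1175 - 30^2)/25 = 275/25 = 11, a_5 = floor((34 + 30)/11) = 5.
  m_6 = 11*5 - 30 = 25, d_6 = (1175 - 25^2)/11 = 550/11 = 50, a_6 = floor((34 + 25)/50) = 1.
  m_7 = 50*1 - 25 = 25, d_7 = (1175 - 25^2)/50 = 550/50 = 11, a_7 = floor((34 + 25)/11) = 5.
  m_8 = 11*5 - 25 = 30, d_8 = (1175 - 30^2)/11 = 275/11 = 25, a_8 = floor((34 + 30)/25) = 2.
  m_9 = 25*2 - 30 = 20, d_9 = (1175 - 20^2)/25 = 775/25 = 31, a_9 = floor((34 + 20)/31) = 1.
  m_10 = 31*1 - 20 = 11, d_10 = (1175 - 11^2)/31 = 1054/31 = 34, a_10 = floor((34 + 11)/34) = 1.
  m_11 = 34*1 - 11 = 23, d_11 = (1175 - 23^2)/34 = 646/34 = 19, a_11 = floor((34 + 23)/19) = 3.
  m_12 = 19*3 - 23 = 34, d_12 = (1175 - 34^2)/19 = 19/19 = 1, a_12 = floor((34 + 34)/1) = 68.
  m_13 = 1*68 - 34 = 34, d_13 = (1175 - 34^2)/1 = 19/1 = 19: (m_13, d_13) = (m_1, d_1) = (34, 19), so from here the quotients repeat a_1, ..., a_12; the period length is 12.
Hence the expansion of sqrt(1175) is a_0 = 34 followed by the repeating block 3, 1, 1, 2, 5, 1, 5, 2, 1, 1, 3, 68 (period 12).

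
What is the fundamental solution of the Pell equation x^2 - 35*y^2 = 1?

(x, y) = (6, 1)

First expand sqrt(35) as a continued fraction. With x_i = (sqrt(35) + m_i)/d_i and (m_0, d_0) = (0, 1): a_0 = floor(sqrt(35)) = 5, since 5^2 = 25 <= 35 < 36 = 6^2.
Iterate m_{i+1} = d_i*a_i - m_i, d_{i+1} = (35 - m_{i+1}^2)/d_i, a_{i+1} = floor((a_0 + m_{i+1})/d_{i+1}):
  m_1 = 1*5 - 0 = 5, d_1 = (35 - 5^2)/1 = 10/1 = 10, a_1 = floor((5 + 5)/10) = 1.
  m_2 = 10*1 - 5 = 5, d_2 = (35 - 5^2)/10 = 10/10 = 1, a_2 = floor((5 + 5)/1) = 10.
  m_3 = 1*10 - 5 = 5, d_3 = (35 - 5^2)/1 = 10/1 = 10: (m_3, d_3) = (m_1, d_1) = (5, 10), so from here the quotients repeat a_1, a_2; the period length is 2.
So sqrt(35) = [5; (1, 10)] with period length k = 2.
k is even, so the fundamental solution of x^2 - 35y^2 = 1 is (p_{k-1}, q_{k-1}) = (p_1, q_1); compute convergents through index 1.
Convergents (p_i = a_i*p_{i-1} + p_{i-2}, q_i = a_i*q_{i-1} + q_{i-2} with p_{-2}=0, p_{-1}=1, q_{-2}=1, q_{-1}=0):
  i=0: a_0=5, p_0 = 5*1 + 0 = 5, q_0 = 5*0 + 1 = 1.
  i=1: a_1=1, p_1 = 1*5 + 1 = 6, q_1 = 1*1 + 0 = 1.
Check: 6^2 - 35*1^2 = 36 - 35 = 1, so (x, y) = (6, 1) solves the equation, and by the theorem it is the least positive solution.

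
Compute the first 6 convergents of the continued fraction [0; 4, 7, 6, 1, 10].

0/1, 1/4, 7/29, 43/178, 50/207, 543/2248

Using the convergent recurrence p_i = a_i*p_{i-1} + p_{i-2}, q_i = a_i*q_{i-1} + q_{i-2} with p_{-2}=0, p_{-1}=1, q_{-2}=1, q_{-1}=0:
  i=0: a_0=0, p_0 = 0*1 + 0 = 0, q_0 = 0*0 + 1 = 1.
  i=1: a_1=4, p_1 = 4*0 + 1 = 1, q_1 = 4*1 + 0 = 4.
  i=2: a_2=7, p_2 = 7*1 + 0 = 7, q_2 = 7*4 + 1 = 29.
  i=3: a_3=6, p_3 = 6*7 + 1 = 43, q_3 = 6*29 + 4 = 178.
  i=4: a_4=1, p_4 = 1*43 + 7 = 50, q_4 = 1*178 + 29 = 207.
  i=5: a_5=10, p_5 = 10*50 + 43 = 543, q_5 = 10*207 + 178 = 2248.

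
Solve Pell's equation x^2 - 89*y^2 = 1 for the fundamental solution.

First expand sqrt(89) as a continued fraction. With x_i = (sqrt(89) + m_i)/d_i and (m_0, d_0) = (0, 1): a_0 = floor(sqrt(89)) = 9, since 9^2 = 81 <= 89 < 100 = 10^2.
Iterate m_{i+1} = d_i*a_i - m_i, d_{i+1} = (89 - m_{i+1}^2)/d_i, a_{i+1} = floor((a_0 + m_{i+1})/d_{i+1}):
  m_1 = 1*9 - 0 = 9, d_1 = (89 - 9^2)/1 = 8/1 = 8, a_1 = floor((9 + 9)/8) = 2.
  m_2 = 8*2 - 9 = 7, d_2 = (89 - 7^2)/8 = 40/8 = 5, a_2 = floor((9 + 7)/5) = 3.
  m_3 = 5*3 - 7 = 8, d_3 = (89 - 8^2)/5 = 25/5 = 5, a_3 = floor((9 + 8)/5) = 3.
  m_4 = 5*3 - 8 = 7, d_4 = (89 - 7^2)/5 = 40/5 = 8, a_4 = floor((9 + 7)/8) = 2.
  m_5 = 8*2 - 7 = 9, d_5 = (89 - 9^2)/8 = 8/8 = 1, a_5 = floor((9 + 9)/1) = 18.
  m_6 = 1*18 - 9 = 9, d_6 = (89 - 9^2)/1 = 8/1 = 8: (m_6, d_6) = (m_1, d_1) = (9, 8), so from here the quotients repeat a_1, ..., a_5; the period length is 5.
So sqrt(89) = [9; (2, 3, 3, 2, 18)] with period length k = 5.
k is odd, so (p_{k-1}, q_{k-1}) only solves x^2 - 89y^2 = -1 and the fundamental solution of x^2 - 89y^2 = 1 is (p_{2k-1}, q_{2k-1}) = (p_9, q_9); compute convergents through index 9, running through the period twice.
Convergents (p_i = a_i*p_{i-1} + p_{i-2}, q_i = a_i*q_{i-1} + q_{i-2} with p_{-2}=0, p_{-1}=1, q_{-2}=1, q_{-1}=0):
  i=0: a_0=9, p_0 = 9*1 + 0 = 9, q_0 = 9*0 + 1 = 1.
  i=1: a_1=2, p_1 = 2*9 + 1 = 19, q_1 = 2*1 + 0 = 2.
  i=2: a_2=3, p_2 = 3*19 + 9 = 66, q_2 = 3*2 + 1 = 7.
  i=3: a_3=3, p_3 = 3*66 + 19 = 217, q_3 = 3*7 + 2 = 23.
  i=4: a_4=2, p_4 = 2*217 + 66 = 500, q_4 = 2*23 + 7 = 53.
  i=5: a_5=18, p_5 = 18*500 + 217 = 9217, q_5 = 18*53 + 23 = 977.
  i=6: a_6=2, p_6 = 2*9217 + 500 = 18934, q_6 = 2*977 + 53 = 2007.
  i=7: a_7=3, p_7 = 3*18934 + 9217 = 66019, q_7 = 3*2007 + 977 = 6998.
  i=8: a_8=3, p_8 = 3*66019 + 18934 = 216991, q_8 = 3*6998 + 2007 = 23001.
  i=9: a_9=2, p_9 = 2*216991 + 66019 = 500001, q_9 = 2*23001 + 6998 = 53000.
Indeed p_4^2 - 89*q_4^2 = 250000 - 250001 = -1, not +1.
Check: 500001^2 - 89*53000^2 = 250001000001 - 250001000000 = 1, so (x, y) = (500001, 53000) solves the equation, and by the theorem it is the least positive solution.

(x, y) = (500001, 53000)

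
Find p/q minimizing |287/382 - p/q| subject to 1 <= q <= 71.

Expand x = 287/382 as a continued fraction with the Euclidean algorithm:
  287 = 0*382 + 287, so a_0 = 0.
  382 = 1*287 + 95, so a_1 = 1.
  287 = 3*95 + 2, so a_2 = 3.
  95 = 47*2 + 1, so a_3 = 47.
  2 = 2*1 + 0, so a_4 = 2.
so x = [0; 1, 3, 47, 2].
Convergents (p_i = a_i*p_{i-1} + p_{i-2}, q_i = a_i*q_{i-1} + q_{i-2} with p_{-2}=0, p_{-1}=1, q_{-2}=1, q_{-1}=0), until the denominator exceeds 71:
  i=0: a_0=0, p_0 = 0*1 + 0 = 0, q_0 = 0*0 + 1 = 1.
  i=1: a_1=1, p_1 = 1*0 + 1 = 1, q_1 = 1*1 + 0 = 1.
  i=2: a_2=3, p_2 = 3*1 + 0 = 3, q_2 = 3*1 + 1 = 4.
  i=3: a_3=47, p_3 = 47*3 + 1 = 142, q_3 = 47*4 + 1 = 189.
q_3 = 189 > 71, so the last convergent with denominator <= 71 is p_2/q_2 = 3/4.
The closest fraction with denominator <= 71 is either p_2/q_2 or the intermediate fraction (k*p_2 + p_1)/(k*q_2 + q_1) with the largest k >= 1 whose denominator stays <= 71; these approach x as k grows, and every other convergent or intermediate fraction in range is farther away.
Largest k: floor((71 - q_1)/q_2) = floor((71 - 1)/4) = 17.
That gives (17*3 + 1)/(17*4 + 1) = 52/69.
Compare the errors: |x - 3/4| = |287*4 - 3*382|/(382*4) = 2/1528, and |x - 52/69| = |287*69 - 52*382|/(382*69) = 61/26358.
Cross-multiplying, 2*26358 = 52716 < 93208 = 61*1528, so 2/1528 is smaller: the convergent 3/4 is closer to x than 52/69.

3/4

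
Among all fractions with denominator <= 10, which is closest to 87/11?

Expand x = 87/11 as a continued fraction with the Euclidean algorithm:
  87 = 7*11 + 10, so a_0 = 7.
  11 = 1*10 + 1, so a_1 = 1.
  10 = 10*1 + 0, so a_2 = 10.
so x = [7; 1, 10].
Convergents (p_i = a_i*p_{i-1} + p_{i-2}, q_i = a_i*q_{i-1} + q_{i-2} with p_{-2}=0, p_{-1}=1, q_{-2}=1, q_{-1}=0), until the denominator exceeds 10:
  i=0: a_0=7, p_0 = 7*1 + 0 = 7, q_0 = 7*0 + 1 = 1.
  i=1: a_1=1, p_1 = 1*7 + 1 = 8, q_1 = 1*1 + 0 = 1.
  i=2: a_2=10, p_2 = 10*8 + 7 = 87, q_2 = 10*1 + 1 = 11.
q_2 = 11 > 10, so the last convergent with denominator <= 10 is p_1/q_1 = 8/1.
The closest fraction with denominator <= 10 is either p_1/q_1 or the intermediate fraction (k*p_1 + p_0)/(k*q_1 + q_0) with the largest k >= 1 whose denominator stays <= 10; these approach x as k grows, and every other convergent or intermediate fraction in range is farther away.
Largest k: floor((10 - q_0)/q_1) = floor((10 - 1)/1) = 9.
That gives (9*8 + 7)/(9*1 + 1) = 79/10.
Compare the errors: |x - 8/1| = |87*1 - 8*11|/(11*1) = 1/11, and |x - 79/10| = |87*10 - 79*11|/(11*10) = 1/110.
Cross-multiplying, 1*11 = 11 < 110 = 1*110, so 1/110 is smaller: the intermediate fraction 79/10 is closer to x than 8/1.

79/10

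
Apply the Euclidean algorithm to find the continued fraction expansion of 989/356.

Run the Euclidean algorithm on 989 and 356; the successive quotients are the partial quotients a_0, a_1, ... (each step inverts the fractional part left over by the previous one):
  989 = 2*356 + 277, so a_0 = 2.
  356 = 1*277 + 79, so a_1 = 1.
  277 = 3*79 + 40, so a_2 = 3.
  79 = 1*40 + 39, so a_3 = 1.
  40 = 1*39 + 1, so a_4 = 1.
  39 = 39*1 + 0, so a_5 = 39.
The remainder reaches 0 after 6 divisions, so the expansion has 6 partial quotients, read off in order.

[2; 1, 3, 1, 1, 39]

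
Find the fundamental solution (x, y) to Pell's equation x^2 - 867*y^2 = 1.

First expand sqrt(867) as a continued fraction. With x_i = (sqrt(867) + m_i)/d_i and (m_0, d_0) = (0, 1): a_0 = floor(sqrt(867)) = 29, since 29^2 = 841 <= 867 < 900 = 30^2.
Iterate m_{i+1} = d_i*a_i - m_i, d_{i+1} = (867 - m_{i+1}^2)/d_i, a_{i+1} = floor((a_0 + m_{i+1})/d_{i+1}):
  m_1 = 1*29 - 0 = 29, d_1 = (867 - 29^2)/1 = 26/1 = 26, a_1 = floor((29 + 29)/26) = 2.
  m_2 = 26*2 - 29 = 23, d_2 = (867 - 23^2)/26 = 338/26 = 13, a_2 = floor((29 + 23)/13) = 4.
  m_3 = 13*4 - 23 = 29, d_3 = (867 - 29^2)/13 = 26/13 = 2, a_3 = floor((29 + 29)/2) = 29.
  m_4 = 2*29 - 29 = 29, d_4 = (867 - 29^2)/2 = 26/2 = 13, a_4 = floor((29 + 29)/13) = 4.
  m_5 = 13*4 - 29 = 23, d_5 = (867 - 23^2)/13 = 338/13 = 26, a_5 = floor((29 + 23)/26) = 2.
  m_6 = 26*2 - 23 = 29, d_6 = (867 - 29^2)/26 = 26/26 = 1, a_6 = floor((29 + 29)/1) = 58.
  m_7 = 1*58 - 29 = 29, d_7 = (867 - 29^2)/1 = 26/1 = 26: (m_7, d_7) = (m_1, d_1) = (29, 26), so from here the quotients repeat a_1, ..., a_6; the period length is 6.
So sqrt(867) = [29; (2, 4, 29, 4, 2, 58)] with period length k = 6.
k is even, so the fundamental solution of x^2 - 867y^2 = 1 is (p_{k-1}, q_{k-1}) = (p_5, q_5); compute convergents through index 5.
Convergents (p_i = a_i*p_{i-1} + p_{i-2}, q_i = a_i*q_{i-1} + q_{i-2} with p_{-2}=0, p_{-1}=1, q_{-2}=1, q_{-1}=0):
  i=0: a_0=29, p_0 = 29*1 + 0 = 29, q_0 = 29*0 + 1 = 1.
  i=1: a_1=2, p_1 = 2*29 + 1 = 59, q_1 = 2*1 + 0 = 2.
  i=2: a_2=4, p_2 = 4*59 + 29 = 265, q_2 = 4*2 + 1 = 9.
  i=3: a_3=29, p_3 = 29*265 + 59 = 7744, q_3 = 29*9 + 2 = 263.
  i=4: a_4=4, p_4 = 4*7744 + 265 = 31241, q_4 = 4*263 + 9 = 1061.
  i=5: a_5=2, p_5 = 2*31241 + 7744 = 70226, q_5 = 2*1061 + 263 = 2385.
Check: 70226^2 - 867*2385^2 = 4931691076 - 4931691075 = 1, so (x, y) = (70226, 2385) solves the equation, and by the theorem it is the least positive solution.

(x, y) = (70226, 2385)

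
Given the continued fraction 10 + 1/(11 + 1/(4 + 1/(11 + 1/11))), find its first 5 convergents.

Using the convergent recurrence p_i = a_i*p_{i-1} + p_{i-2}, q_i = a_i*q_{i-1} + q_{i-2} with p_{-2}=0, p_{-1}=1, q_{-2}=1, q_{-1}=0:
  i=0: a_0=10, p_0 = 10*1 + 0 = 10, q_0 = 10*0 + 1 = 1.
  i=1: a_1=11, p_1 = 11*10 + 1 = 111, q_1 = 11*1 + 0 = 11.
  i=2: a_2=4, p_2 = 4*111 + 10 = 454, q_2 = 4*11 + 1 = 45.
  i=3: a_3=11, p_3 = 11*454 + 111 = 5105, q_3 = 11*45 + 11 = 506.
  i=4: a_4=11, p_4 = 11*5105 + 454 = 56609, q_4 = 11*506 + 45 = 5611.

10/1, 111/11, 454/45, 5105/506, 56609/5611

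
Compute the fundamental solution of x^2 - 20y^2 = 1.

First expand sqrt(20) as a continued fraction. With x_i = (sqrt(20) + m_i)/d_i and (m_0, d_0) = (0, 1): a_0 = floor(sqrt(20)) = 4, since 4^2 = 16 <= 20 < 25 = 5^2.
Iterate m_{i+1} = d_i*a_i - m_i, d_{i+1} = (20 - m_{i+1}^2)/d_i, a_{i+1} = floor((a_0 + m_{i+1})/d_{i+1}):
  m_1 = 1*4 - 0 = 4, d_1 = (20 - 4^2)/1 = 4/1 = 4, a_1 = floor((4 + 4)/4) = 2.
  m_2 = 4*2 - 4 = 4, d_2 = (20 - 4^2)/4 = 4/4 = 1, a_2 = floor((4 + 4)/1) = 8.
  m_3 = 1*8 - 4 = 4, d_3 = (20 - 4^2)/1 = 4/1 = 4: (m_3, d_3) = (m_1, d_1) = (4, 4), so from here the quotients repeat a_1, a_2; the period length is 2.
So sqrt(20) = [4; (2, 8)] with period length k = 2.
k is even, so the fundamental solution of x^2 - 20y^2 = 1 is (p_{k-1}, q_{k-1}) = (p_1, q_1); compute convergents through index 1.
Convergents (p_i = a_i*p_{i-1} + p_{i-2}, q_i = a_i*q_{i-1} + q_{i-2} with p_{-2}=0, p_{-1}=1, q_{-2}=1, q_{-1}=0):
  i=0: a_0=4, p_0 = 4*1 + 0 = 4, q_0 = 4*0 + 1 = 1.
  i=1: a_1=2, p_1 = 2*4 + 1 = 9, q_1 = 2*1 + 0 = 2.
Check: 9^2 - 20*2^2 = 81 - 80 = 1, so (x, y) = (9, 2) solves the equation, and by the theorem it is the least positive solution.

(x, y) = (9, 2)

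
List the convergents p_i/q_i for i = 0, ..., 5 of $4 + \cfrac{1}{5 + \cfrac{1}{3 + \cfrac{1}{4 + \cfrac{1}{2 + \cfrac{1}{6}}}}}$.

4/1, 21/5, 67/16, 289/69, 645/154, 4159/993

Using the convergent recurrence p_i = a_i*p_{i-1} + p_{i-2}, q_i = a_i*q_{i-1} + q_{i-2} with p_{-2}=0, p_{-1}=1, q_{-2}=1, q_{-1}=0:
  i=0: a_0=4, p_0 = 4*1 + 0 = 4, q_0 = 4*0 + 1 = 1.
  i=1: a_1=5, p_1 = 5*4 + 1 = 21, q_1 = 5*1 + 0 = 5.
  i=2: a_2=3, p_2 = 3*21 + 4 = 67, q_2 = 3*5 + 1 = 16.
  i=3: a_3=4, p_3 = 4*67 + 21 = 289, q_3 = 4*16 + 5 = 69.
  i=4: a_4=2, p_4 = 2*289 + 67 = 645, q_4 = 2*69 + 16 = 154.
  i=5: a_5=6, p_5 = 6*645 + 289 = 4159, q_5 = 6*154 + 69 = 993.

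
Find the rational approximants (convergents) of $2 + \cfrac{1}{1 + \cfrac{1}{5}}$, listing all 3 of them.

2/1, 3/1, 17/6

Using the convergent recurrence p_i = a_i*p_{i-1} + p_{i-2}, q_i = a_i*q_{i-1} + q_{i-2} with p_{-2}=0, p_{-1}=1, q_{-2}=1, q_{-1}=0:
  i=0: a_0=2, p_0 = 2*1 + 0 = 2, q_0 = 2*0 + 1 = 1.
  i=1: a_1=1, p_1 = 1*2 + 1 = 3, q_1 = 1*1 + 0 = 1.
  i=2: a_2=5, p_2 = 5*3 + 2 = 17, q_2 = 5*1 + 1 = 6.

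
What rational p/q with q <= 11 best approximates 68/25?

19/7

Expand x = 68/25 as a continued fraction with the Euclidean algorithm:
  68 = 2*25 + 18, so a_0 = 2.
  25 = 1*18 + 7, so a_1 = 1.
  18 = 2*7 + 4, so a_2 = 2.
  7 = 1*4 + 3, so a_3 = 1.
  4 = 1*3 + 1, so a_4 = 1.
  3 = 3*1 + 0, so a_5 = 3.
so x = [2; 1, 2, 1, 1, 3].
Convergents (p_i = a_i*p_{i-1} + p_{i-2}, q_i = a_i*q_{i-1} + q_{i-2} with p_{-2}=0, p_{-1}=1, q_{-2}=1, q_{-1}=0), until the denominator exceeds 11:
  i=0: a_0=2, p_0 = 2*1 + 0 = 2, q_0 = 2*0 + 1 = 1.
  i=1: a_1=1, p_1 = 1*2 + 1 = 3, q_1 = 1*1 + 0 = 1.
  i=2: a_2=2, p_2 = 2*3 + 2 = 8, q_2 = 2*1 + 1 = 3.
  i=3: a_3=1, p_3 = 1*8 + 3 = 11, q_3 = 1*3 + 1 = 4.
  i=4: a_4=1, p_4 = 1*11 + 8 = 19, q_4 = 1*4 + 3 = 7.
  i=5: a_5=3, p_5 = 3*19 + 11 = 68, q_5 = 3*7 + 4 = 25.
q_5 = 25 > 11, so the last convergent with denominator <= 11 is p_4/q_4 = 19/7.
The closest fraction with denominator <= 11 is either p_4/q_4 or the intermediate fraction (k*p_4 + p_3)/(k*q_4 + q_3) with the largest k >= 1 whose denominator stays <= 11; these approach x as k grows, and every other convergent or intermediate fraction in range is farther away.
Largest k: floor((11 - q_3)/q_4) = floor((11 - 4)/7) = 1.
That gives (1*19 + 11)/(1*7 + 4) = 30/11.
Compare the errors: |x - 19/7| = |68*7 - 19*25|/(25*7) = 1/175, and |x - 30/11| = |68*11 - 30*25|/(25*11) = 2/275.
Cross-multiplying, 1*275 = 275 < 350 = 2*175, so 1/175 is smaller: the convergent 19/7 is closer to x than 30/11.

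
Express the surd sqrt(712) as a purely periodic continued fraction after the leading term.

[26; (1, 2, 6, 2, 1, 52)]

Write x_i = (sqrt(712) + m_i)/d_i with (m_0, d_0) = (0, 1). a_0 = floor(sqrt(712)) = 26, since 26^2 = 676 <= 712 < 729 = 27^2.
Iterate m_{i+1} = d_i*a_i - m_i, d_{i+1} = (712 - m_{i+1}^2)/d_i, a_{i+1} = floor((a_0 + m_{i+1})/d_{i+1}):
  m_1 = 1*26 - 0 = 26, d_1 = (712 - 26^2)/1 = 36/1 = 36, a_1 = floor((26 + 26)/36) = 1.
  m_2 = 36*1 - 26 = 10, d_2 = (712 - 10^2)/36 = 612/36 = 17, a_2 = floor((26 + 10)/17) = 2.
  m_3 = 17*2 - 10 = 24, d_3 = (712 - 24^2)/17 = 136/17 = 8, a_3 = floor((26 + 24)/8) = 6.
  m_4 = 8*6 - 24 = 24, d_4 = (712 - 24^2)/8 = 136/8 = 17, a_4 = floor((26 + 24)/17) = 2.
  m_5 = 17*2 - 24 = 10, d_5 = (712 - 10^2)/17 = 612/17 = 36, a_5 = floor((26 + 10)/36) = 1.
  m_6 = 36*1 - 10 = 26, d_6 = (712 - 26^2)/36 = 36/36 = 1, a_6 = floor((26 + 26)/1) = 52.
  m_7 = 1*52 - 26 = 26, d_7 = (712 - 26^2)/1 = 36/1 = 36: (m_7, d_7) = (m_1, d_1) = (26, 36), so from here the quotients repeat a_1, ..., a_6; the period length is 6.
Hence the expansion of sqrt(712) is a_0 = 26 followed by the repeating block 1, 2, 6, 2, 1, 52 (period 6).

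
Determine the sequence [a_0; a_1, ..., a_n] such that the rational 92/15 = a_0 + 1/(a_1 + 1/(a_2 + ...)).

Run the Euclidean algorithm on 92 and 15; the successive quotients are the partial quotients a_0, a_1, ... (each step inverts the fractional part left over by the previous one):
  92 = 6*15 + 2, so a_0 = 6.
  15 = 7*2 + 1, so a_1 = 7.
  2 = 2*1 + 0, so a_2 = 2.
The remainder reaches 0 after 3 divisions, so the expansion has 3 partial quotients, read off in order.

[6; 7, 2]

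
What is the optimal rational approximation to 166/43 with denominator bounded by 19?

Expand x = 166/43 as a continued fraction with the Euclidean algorithm:
  166 = 3*43 + 37, so a_0 = 3.
  43 = 1*37 + 6, so a_1 = 1.
  37 = 6*6 + 1, so a_2 = 6.
  6 = 6*1 + 0, so a_3 = 6.
so x = [3; 1, 6, 6].
Convergents (p_i = a_i*p_{i-1} + p_{i-2}, q_i = a_i*q_{i-1} + q_{i-2} with p_{-2}=0, p_{-1}=1, q_{-2}=1, q_{-1}=0), until the denominator exceeds 19:
  i=0: a_0=3, p_0 = 3*1 + 0 = 3, q_0 = 3*0 + 1 = 1.
  i=1: a_1=1, p_1 = 1*3 + 1 = 4, q_1 = 1*1 + 0 = 1.
  i=2: a_2=6, p_2 = 6*4 + 3 = 27, q_2 = 6*1 + 1 = 7.
  i=3: a_3=6, p_3 = 6*27 + 4 = 166, q_3 = 6*7 + 1 = 43.
q_3 = 43 > 19, so the last convergent with denominator <= 19 is p_2/q_2 = 27/7.
The closest fraction with denominator <= 19 is either p_2/q_2 or the intermediate fraction (k*p_2 + p_1)/(k*q_2 + q_1) with the largest k >= 1 whose denominator stays <= 19; these approach x as k grows, and every other convergent or intermediate fraction in range is farther away.
Largest k: floor((19 - q_1)/q_2) = floor((19 - 1)/7) = 2.
That gives (2*27 + 4)/(2*7 + 1) = 58/15.
Compare the errors: |x - 27/7| = |166*7 - 27*43|/(43*7) = 1/301, and |x - 58/15| = |166*15 - 58*43|/(43*15) = 4/645.
Cross-multiplying, 1*645 = 645 < 1204 = 4*301, so 1/301 is smaller: the convergent 27/7 is closer to x than 58/15.

27/7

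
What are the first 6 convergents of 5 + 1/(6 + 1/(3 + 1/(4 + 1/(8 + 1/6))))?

5/1, 31/6, 98/19, 423/82, 3482/675, 21315/4132

Using the convergent recurrence p_i = a_i*p_{i-1} + p_{i-2}, q_i = a_i*q_{i-1} + q_{i-2} with p_{-2}=0, p_{-1}=1, q_{-2}=1, q_{-1}=0:
  i=0: a_0=5, p_0 = 5*1 + 0 = 5, q_0 = 5*0 + 1 = 1.
  i=1: a_1=6, p_1 = 6*5 + 1 = 31, q_1 = 6*1 + 0 = 6.
  i=2: a_2=3, p_2 = 3*31 + 5 = 98, q_2 = 3*6 + 1 = 19.
  i=3: a_3=4, p_3 = 4*98 + 31 = 423, q_3 = 4*19 + 6 = 82.
  i=4: a_4=8, p_4 = 8*423 + 98 = 3482, q_4 = 8*82 + 19 = 675.
  i=5: a_5=6, p_5 = 6*3482 + 423 = 21315, q_5 = 6*675 + 82 = 4132.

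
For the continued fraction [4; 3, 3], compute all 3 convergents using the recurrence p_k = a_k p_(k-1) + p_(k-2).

4/1, 13/3, 43/10

Using the convergent recurrence p_i = a_i*p_{i-1} + p_{i-2}, q_i = a_i*q_{i-1} + q_{i-2} with p_{-2}=0, p_{-1}=1, q_{-2}=1, q_{-1}=0:
  i=0: a_0=4, p_0 = 4*1 + 0 = 4, q_0 = 4*0 + 1 = 1.
  i=1: a_1=3, p_1 = 3*4 + 1 = 13, q_1 = 3*1 + 0 = 3.
  i=2: a_2=3, p_2 = 3*13 + 4 = 43, q_2 = 3*3 + 1 = 10.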